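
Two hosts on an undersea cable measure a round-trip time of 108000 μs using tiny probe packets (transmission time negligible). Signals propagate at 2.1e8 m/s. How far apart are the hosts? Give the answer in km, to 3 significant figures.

One-way propagation = RTT/2 = 54000 μs.
d = s × t = 210000000 × 0.054 = 11300 km.

11300 km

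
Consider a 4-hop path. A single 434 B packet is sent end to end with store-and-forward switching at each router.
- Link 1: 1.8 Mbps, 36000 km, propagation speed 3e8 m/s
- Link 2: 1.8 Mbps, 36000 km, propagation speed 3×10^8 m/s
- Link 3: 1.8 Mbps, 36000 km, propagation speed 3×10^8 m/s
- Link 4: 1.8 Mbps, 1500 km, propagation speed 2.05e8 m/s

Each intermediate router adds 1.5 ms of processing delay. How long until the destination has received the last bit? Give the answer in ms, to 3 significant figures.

L = 434 × 8 = 3472 bits.
Transmission delay per hop = L/R = 3472/1800000 = 1.92889 ms; 4 hops → 7.71556 ms.
Propagation delays (d/s per hop): 120, 120, 120, 7.31707 ms; sum = 367.317 ms.
Processing at 3 router(s): 3 × 1.5 ms = 4.5 ms.
End-to-end = 380 ms.

380 ms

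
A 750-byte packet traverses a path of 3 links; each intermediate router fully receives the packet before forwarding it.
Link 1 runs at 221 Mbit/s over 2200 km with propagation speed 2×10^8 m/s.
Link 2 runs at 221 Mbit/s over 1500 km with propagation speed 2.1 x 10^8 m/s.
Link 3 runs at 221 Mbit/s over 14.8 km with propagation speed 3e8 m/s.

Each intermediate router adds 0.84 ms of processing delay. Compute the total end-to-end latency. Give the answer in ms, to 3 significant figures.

L = 750 × 8 = 6000 bits.
Transmission delay per hop = L/R = 6000/221000000 = 0.0271493 ms; 3 hops → 0.081448 ms.
Propagation delays (d/s per hop): 11, 7.14286, 0.0493333 ms; sum = 18.1922 ms.
Processing at 2 router(s): 2 × 0.84 ms = 1.68 ms.
End-to-end = 20.0 ms.

20.0 ms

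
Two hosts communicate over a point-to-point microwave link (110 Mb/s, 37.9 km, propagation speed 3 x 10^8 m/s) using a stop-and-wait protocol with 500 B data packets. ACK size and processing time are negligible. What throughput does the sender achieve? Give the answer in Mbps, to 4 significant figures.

t_tx = L/R = 4000/110000000 = 3.63636e-05 s.
t_prop = 37900/300000000 = 0.000126333 s; RTT = 0.000252667 s.
Cycle = t_tx + RTT = 0.00028903 s.
Throughput = L / cycle = 4000 / 0.00028903 = 13.84 Mbps.

13.84 Mbps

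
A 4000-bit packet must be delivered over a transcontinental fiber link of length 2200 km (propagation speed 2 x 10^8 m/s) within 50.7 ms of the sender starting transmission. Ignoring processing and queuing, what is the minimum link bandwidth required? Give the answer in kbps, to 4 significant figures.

Propagation delay = 2200000 / 200000000 = 11 ms.
Transmission budget = 50.7 − 11 = 39.7 ms.
R ≥ L / t_tx = 4000 bits / 0.0397 s = 100.8 kbps.

100.8 kbps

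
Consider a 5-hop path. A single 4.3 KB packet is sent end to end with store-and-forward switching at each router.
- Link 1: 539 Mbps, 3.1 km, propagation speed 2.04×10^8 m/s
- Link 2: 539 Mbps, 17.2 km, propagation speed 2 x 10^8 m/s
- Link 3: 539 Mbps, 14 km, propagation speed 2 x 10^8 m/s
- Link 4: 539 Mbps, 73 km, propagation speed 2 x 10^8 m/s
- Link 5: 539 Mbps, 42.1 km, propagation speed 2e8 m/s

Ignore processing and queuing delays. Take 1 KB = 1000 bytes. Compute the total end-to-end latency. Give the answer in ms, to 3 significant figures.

1.07 ms

L = 34400 bits.
Transmission delay per hop = L/R = 34400/539000000 = 0.0638219 ms; 5 hops → 0.319109 ms.
Propagation delays (d/s per hop): 0.0151961, 0.086, 0.07, 0.365, 0.2105 ms; sum = 0.746696 ms.
End-to-end = 1.07 ms.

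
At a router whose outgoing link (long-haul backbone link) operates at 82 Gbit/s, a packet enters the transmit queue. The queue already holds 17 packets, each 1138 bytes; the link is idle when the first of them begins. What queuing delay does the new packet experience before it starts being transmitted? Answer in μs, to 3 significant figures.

Each queued packet: L/R = 9104/82000000000 = 0.111024 μs.
17 queued → 1.88741 μs.
Queuing delay = 1.89 μs.

1.89 μs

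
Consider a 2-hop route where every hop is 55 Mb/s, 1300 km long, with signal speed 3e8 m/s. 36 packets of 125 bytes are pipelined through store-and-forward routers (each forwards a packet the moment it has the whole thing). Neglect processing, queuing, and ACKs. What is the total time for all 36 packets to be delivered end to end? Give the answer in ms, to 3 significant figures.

Per-hop transmission t_tx = L/R = 1000/55000000 = 0.0181818 ms.
Per-hop propagation t_prop = 1300000/300000000 = 4.33333 ms.
Pipeline fill: first packet needs 2·t_tx to clear all hops; remaining 35 packets each add one t_tx.
Total = (2+36-1)·t_tx + 2·t_prop = 37·0.0181818 + 2·4.33333 = 9.34 ms.

9.34 ms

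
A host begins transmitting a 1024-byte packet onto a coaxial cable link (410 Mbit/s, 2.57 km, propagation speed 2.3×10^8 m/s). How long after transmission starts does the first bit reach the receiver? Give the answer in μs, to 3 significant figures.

First bit experiences only propagation delay: d/s = 2570/2.3e+08 = 11.2 μs.

11.2 μs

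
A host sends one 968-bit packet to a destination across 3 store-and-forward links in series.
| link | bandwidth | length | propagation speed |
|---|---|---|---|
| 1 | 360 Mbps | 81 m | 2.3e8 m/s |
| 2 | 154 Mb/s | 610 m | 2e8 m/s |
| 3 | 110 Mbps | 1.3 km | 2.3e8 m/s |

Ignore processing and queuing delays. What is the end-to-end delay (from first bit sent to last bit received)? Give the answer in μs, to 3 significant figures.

26.8 μs

Transmission delays (L/R per hop): 2.68889, 6.28571, 8.8 μs; sum = 17.7746 μs.
Propagation delays (d/s per hop): 0.352174, 3.05, 5.65217 μs; sum = 9.05435 μs.
End-to-end = 26.8 μs.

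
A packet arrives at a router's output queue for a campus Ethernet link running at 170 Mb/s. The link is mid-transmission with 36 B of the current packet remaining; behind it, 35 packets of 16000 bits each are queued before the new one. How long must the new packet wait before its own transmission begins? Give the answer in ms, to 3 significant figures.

3.30 ms

Each queued packet: L/R = 16000/170000000 = 0.0941176 ms.
35 queued → 3.29412 ms.
Plus remaining 288 bits of current packet: 0.00169412 ms.
Queuing delay = 3.30 ms.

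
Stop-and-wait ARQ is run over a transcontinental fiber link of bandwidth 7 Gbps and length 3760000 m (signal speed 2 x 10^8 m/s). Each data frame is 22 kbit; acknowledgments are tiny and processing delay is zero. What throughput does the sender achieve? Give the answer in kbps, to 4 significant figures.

585.1 kbps

t_tx = L/R = 22000/7000000000 = 3.14286e-06 s.
t_prop = 3760000/200000000 = 0.0188 s; RTT = 0.0376 s.
Cycle = t_tx + RTT = 0.0376031 s.
Throughput = L / cycle = 22000 / 0.0376031 = 585.1 kbps.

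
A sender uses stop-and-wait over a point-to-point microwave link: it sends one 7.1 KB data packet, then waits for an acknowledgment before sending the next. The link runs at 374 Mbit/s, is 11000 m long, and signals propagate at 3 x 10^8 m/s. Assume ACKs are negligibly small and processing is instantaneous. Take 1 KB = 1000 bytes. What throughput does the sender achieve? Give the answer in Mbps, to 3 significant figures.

252 Mbps

t_tx = L/R = 56800/374000000 = 0.000151872 s.
t_prop = 11000/300000000 = 3.66667e-05 s; RTT = 7.33333e-05 s.
Cycle = t_tx + RTT = 0.000225205 s.
Throughput = L / cycle = 56800 / 0.000225205 = 252 Mbps.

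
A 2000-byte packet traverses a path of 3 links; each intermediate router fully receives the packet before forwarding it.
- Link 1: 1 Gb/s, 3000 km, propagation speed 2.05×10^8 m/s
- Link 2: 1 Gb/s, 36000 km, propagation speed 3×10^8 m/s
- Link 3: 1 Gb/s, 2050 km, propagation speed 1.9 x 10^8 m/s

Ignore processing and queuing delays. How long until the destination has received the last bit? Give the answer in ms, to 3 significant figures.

145 ms

L = 2000 × 8 = 16000 bits.
Transmission delay per hop = L/R = 16000/1000000000 = 0.016 ms; 3 hops → 0.048 ms.
Propagation delays (d/s per hop): 14.6341, 120, 10.7895 ms; sum = 145.424 ms.
End-to-end = 145 ms.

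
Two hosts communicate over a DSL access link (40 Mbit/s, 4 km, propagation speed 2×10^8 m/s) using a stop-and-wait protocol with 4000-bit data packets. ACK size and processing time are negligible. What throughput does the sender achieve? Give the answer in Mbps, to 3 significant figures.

28.6 Mbps

t_tx = L/R = 4000/40000000 = 0.0001 s.
t_prop = 4000/200000000 = 2e-05 s; RTT = 4e-05 s.
Cycle = t_tx + RTT = 0.00014 s.
Throughput = L / cycle = 4000 / 0.00014 = 28.6 Mbps.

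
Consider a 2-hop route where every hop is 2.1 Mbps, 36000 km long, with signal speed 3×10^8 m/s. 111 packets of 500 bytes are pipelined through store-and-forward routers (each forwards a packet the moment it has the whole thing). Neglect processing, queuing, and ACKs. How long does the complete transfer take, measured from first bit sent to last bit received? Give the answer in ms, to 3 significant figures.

Per-hop transmission t_tx = L/R = 4000/2100000 = 1.90476 ms.
Per-hop propagation t_prop = 36000000/300000000 = 120 ms.
Pipeline fill: first packet needs 2·t_tx to clear all hops; remaining 110 packets each add one t_tx.
Total = (2+111-1)·t_tx + 2·t_prop = 112·1.90476 + 2·120 = 453 ms.

453 ms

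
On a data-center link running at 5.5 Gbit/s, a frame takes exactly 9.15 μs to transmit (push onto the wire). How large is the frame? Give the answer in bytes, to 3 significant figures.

6290 bytes

L = R × t_tx = 5500000000 b/s × 9.15e-06 s = 50325 bits.
In bytes: 50325 / 8 = 6290 bytes.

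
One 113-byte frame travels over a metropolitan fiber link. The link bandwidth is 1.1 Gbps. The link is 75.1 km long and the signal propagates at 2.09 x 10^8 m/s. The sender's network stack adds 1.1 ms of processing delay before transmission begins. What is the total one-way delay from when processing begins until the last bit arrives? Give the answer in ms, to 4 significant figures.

L = 113 × 8 = 904 bits.
Transmission delay = L/R = 904 / 1100000000 = 0.000821818 ms.
Propagation delay = d/s = 75100 m / 209000000 m/s = 0.35933 ms.
Plus processing delay 1.1 ms = 1.1 ms.
Total = 1.460 ms.

1.460 ms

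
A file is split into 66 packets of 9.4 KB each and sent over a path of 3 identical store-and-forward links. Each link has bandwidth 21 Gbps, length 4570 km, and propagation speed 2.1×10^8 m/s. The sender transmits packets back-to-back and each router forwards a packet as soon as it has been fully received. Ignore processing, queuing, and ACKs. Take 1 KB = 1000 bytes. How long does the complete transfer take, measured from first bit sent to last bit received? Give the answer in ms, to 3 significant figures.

65.5 ms

Per-hop transmission t_tx = L/R = 75200/21000000000 = 0.00358095 ms.
Per-hop propagation t_prop = 4570000/210000000 = 21.7619 ms.
Pipeline fill: first packet needs 3·t_tx to clear all hops; remaining 65 packets each add one t_tx.
Total = (3+66-1)·t_tx + 3·t_prop = 68·0.00358095 + 3·21.7619 = 65.5 ms.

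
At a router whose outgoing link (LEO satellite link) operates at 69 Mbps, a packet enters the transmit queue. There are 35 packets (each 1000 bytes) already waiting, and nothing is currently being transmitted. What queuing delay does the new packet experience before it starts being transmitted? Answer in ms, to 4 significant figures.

4.058 ms

Each queued packet: L/R = 8000/69000000 = 0.115942 ms.
35 queued → 4.05797 ms.
Queuing delay = 4.058 ms.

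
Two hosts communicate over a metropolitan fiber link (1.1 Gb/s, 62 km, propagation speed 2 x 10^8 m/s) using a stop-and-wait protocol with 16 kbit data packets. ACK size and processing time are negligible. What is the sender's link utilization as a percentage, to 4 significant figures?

t_tx = L/R = 16000/1100000000 = 1.45455e-05 s.
t_prop = 62000/200000000 = 0.00031 s; RTT = 0.00062 s.
Cycle = t_tx + RTT = 0.000634545 s.
Utilization = t_tx / cycle = 1.45455e-05/0.000634545 = 2.292 %.

2.292 %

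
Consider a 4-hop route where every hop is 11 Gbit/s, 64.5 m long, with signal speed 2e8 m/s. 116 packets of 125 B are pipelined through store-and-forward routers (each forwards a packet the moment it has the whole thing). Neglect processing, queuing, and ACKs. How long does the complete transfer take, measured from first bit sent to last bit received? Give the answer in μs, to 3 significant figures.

12.1 μs

Per-hop transmission t_tx = L/R = 1000/11000000000 = 0.0909091 μs.
Per-hop propagation t_prop = 64.5/200000000 = 0.3225 μs.
Pipeline fill: first packet needs 4·t_tx to clear all hops; remaining 115 packets each add one t_tx.
Total = (4+116-1)·t_tx + 4·t_prop = 119·0.0909091 + 4·0.3225 = 12.1 μs.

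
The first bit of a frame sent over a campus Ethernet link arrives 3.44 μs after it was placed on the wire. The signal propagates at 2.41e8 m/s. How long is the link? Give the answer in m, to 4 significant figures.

d = s × t_prop = 241000000 × 3.44e-06 = 829.0 m.

829.0 m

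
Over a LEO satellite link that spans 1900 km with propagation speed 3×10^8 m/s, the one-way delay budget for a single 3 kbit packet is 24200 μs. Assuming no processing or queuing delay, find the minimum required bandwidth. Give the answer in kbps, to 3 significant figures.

168 kbps

Propagation delay = 1900000 / 300000000 = 6333.33 μs.
Transmission budget = 24200 − 6333.33 = 17866.7 μs.
R ≥ L / t_tx = 3000 bits / 0.0178667 s = 168 kbps.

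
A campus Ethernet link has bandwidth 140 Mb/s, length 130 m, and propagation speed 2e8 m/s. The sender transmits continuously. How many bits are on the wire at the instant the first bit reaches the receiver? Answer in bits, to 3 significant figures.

91.0 bits

Propagation delay = 130 / 200000000 = 6.5e-07 s.
BDP = R × t_prop = 140000000 × 6.5e-07 = 91 bits.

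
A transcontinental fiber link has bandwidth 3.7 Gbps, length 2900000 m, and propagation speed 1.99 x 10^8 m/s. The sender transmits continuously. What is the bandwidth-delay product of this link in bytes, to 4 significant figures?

Propagation delay = 2900000 / 199000000 = 0.0145729 s.
BDP = R × t_prop = 3700000000 × 0.0145729 = 53919600 bits.
In bytes: 53919600/8 = 6740000 bytes.

6740000 bytes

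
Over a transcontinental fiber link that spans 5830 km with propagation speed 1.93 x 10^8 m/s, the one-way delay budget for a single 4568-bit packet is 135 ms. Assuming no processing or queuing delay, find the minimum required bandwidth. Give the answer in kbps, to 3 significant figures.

43.6 kbps

Propagation delay = 5830000 / 193000000 = 30.2073 ms.
Transmission budget = 135 − 30.2073 = 104.793 ms.
R ≥ L / t_tx = 4568 bits / 0.104793 s = 43.6 kbps.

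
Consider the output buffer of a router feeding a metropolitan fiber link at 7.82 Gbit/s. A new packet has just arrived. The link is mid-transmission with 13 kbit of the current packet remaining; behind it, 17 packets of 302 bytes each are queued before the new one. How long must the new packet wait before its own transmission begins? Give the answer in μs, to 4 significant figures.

6.915 μs

Each queued packet: L/R = 2416/7820000000 = 0.308951 μs.
17 queued → 5.25217 μs.
Plus remaining 13000 bits of current packet: 1.6624 μs.
Queuing delay = 6.915 μs.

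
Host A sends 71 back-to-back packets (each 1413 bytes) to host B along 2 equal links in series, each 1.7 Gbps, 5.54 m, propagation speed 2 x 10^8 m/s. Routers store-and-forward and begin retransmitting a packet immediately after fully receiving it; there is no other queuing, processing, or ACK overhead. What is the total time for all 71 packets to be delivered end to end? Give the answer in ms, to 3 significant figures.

0.479 ms

Per-hop transmission t_tx = L/R = 11304/1700000000 = 0.00664941 ms.
Per-hop propagation t_prop = 5.54/200000000 = 2.77e-05 ms.
Pipeline fill: first packet needs 2·t_tx to clear all hops; remaining 70 packets each add one t_tx.
Total = (2+71-1)·t_tx + 2·t_prop = 72·0.00664941 + 2·2.77e-05 = 0.479 ms.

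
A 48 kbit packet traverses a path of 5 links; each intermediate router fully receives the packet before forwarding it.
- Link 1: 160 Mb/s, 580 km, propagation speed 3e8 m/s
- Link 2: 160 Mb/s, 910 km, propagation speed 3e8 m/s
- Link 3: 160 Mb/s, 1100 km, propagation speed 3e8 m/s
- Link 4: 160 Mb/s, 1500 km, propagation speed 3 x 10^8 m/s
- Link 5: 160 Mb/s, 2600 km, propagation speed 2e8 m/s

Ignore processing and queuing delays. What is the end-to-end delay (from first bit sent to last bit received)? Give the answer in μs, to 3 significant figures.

28100 μs

L = 48000 bits.
Transmission delay per hop = L/R = 48000/160000000 = 300 μs; 5 hops → 1500 μs.
Propagation delays (d/s per hop): 1933.33, 3033.33, 3666.67, 5000, 13000 μs; sum = 26633.3 μs.
End-to-end = 28100 μs.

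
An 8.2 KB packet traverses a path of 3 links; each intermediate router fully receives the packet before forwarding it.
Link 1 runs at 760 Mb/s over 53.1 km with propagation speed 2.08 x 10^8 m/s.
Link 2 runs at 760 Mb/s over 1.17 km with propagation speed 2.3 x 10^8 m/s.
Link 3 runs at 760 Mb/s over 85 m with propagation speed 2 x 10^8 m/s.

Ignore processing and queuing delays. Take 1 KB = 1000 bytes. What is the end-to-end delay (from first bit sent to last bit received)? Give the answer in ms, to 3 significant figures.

0.520 ms

L = 65600 bits.
Transmission delay per hop = L/R = 65600/760000000 = 0.0863158 ms; 3 hops → 0.258947 ms.
Propagation delays (d/s per hop): 0.255288, 0.00508696, 0.000425 ms; sum = 0.2608 ms.
End-to-end = 0.520 ms.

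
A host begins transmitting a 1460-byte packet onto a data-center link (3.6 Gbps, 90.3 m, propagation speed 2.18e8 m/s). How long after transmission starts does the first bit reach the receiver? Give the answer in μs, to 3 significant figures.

0.414 μs

First bit experiences only propagation delay: d/s = 90.3/2.18e+08 = 0.414 μs.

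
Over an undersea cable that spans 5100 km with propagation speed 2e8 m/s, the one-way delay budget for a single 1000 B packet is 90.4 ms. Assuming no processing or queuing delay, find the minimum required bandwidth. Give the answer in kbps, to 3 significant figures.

123 kbps

L = 8000 bits.
Propagation delay = 5100000 / 200000000 = 25.5 ms.
Transmission budget = 90.4 − 25.5 = 64.9 ms.
R ≥ L / t_tx = 8000 bits / 0.0649 s = 123 kbps.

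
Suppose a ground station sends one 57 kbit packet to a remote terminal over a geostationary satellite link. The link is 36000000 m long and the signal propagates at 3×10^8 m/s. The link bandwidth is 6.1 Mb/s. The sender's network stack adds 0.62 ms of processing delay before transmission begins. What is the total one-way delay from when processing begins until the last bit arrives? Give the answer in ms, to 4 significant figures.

L = 57000 bits.
Transmission delay = L/R = 57000 / 6100000 = 9.34426 ms.
Propagation delay = d/s = 36000000 m / 300000000 m/s = 120 ms.
Plus processing delay 0.62 ms = 0.62 ms.
Total = 130.0 ms.

130.0 ms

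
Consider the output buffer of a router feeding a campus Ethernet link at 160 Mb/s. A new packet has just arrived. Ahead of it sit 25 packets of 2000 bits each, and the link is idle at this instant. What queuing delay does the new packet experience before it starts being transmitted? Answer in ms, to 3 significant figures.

0.313 ms

Each queued packet: L/R = 2000/160000000 = 0.0125 ms.
25 queued → 0.3125 ms.
Queuing delay = 0.313 ms.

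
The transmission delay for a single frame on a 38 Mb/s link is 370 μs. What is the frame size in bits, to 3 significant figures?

L = R × t_tx = 38000000 b/s × 0.00037 s = 14060 bits.

14100 bits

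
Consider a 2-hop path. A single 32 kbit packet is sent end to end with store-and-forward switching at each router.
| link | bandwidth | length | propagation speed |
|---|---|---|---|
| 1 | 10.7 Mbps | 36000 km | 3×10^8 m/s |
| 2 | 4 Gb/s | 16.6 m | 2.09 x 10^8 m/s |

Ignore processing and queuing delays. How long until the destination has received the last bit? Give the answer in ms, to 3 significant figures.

123 ms

L = 32000 bits.
Transmission delays (L/R per hop): 2.99065, 0.008 ms; sum = 2.99865 ms.
Propagation delays (d/s per hop): 120, 7.94258e-05 ms; sum = 120 ms.
End-to-end = 123 ms.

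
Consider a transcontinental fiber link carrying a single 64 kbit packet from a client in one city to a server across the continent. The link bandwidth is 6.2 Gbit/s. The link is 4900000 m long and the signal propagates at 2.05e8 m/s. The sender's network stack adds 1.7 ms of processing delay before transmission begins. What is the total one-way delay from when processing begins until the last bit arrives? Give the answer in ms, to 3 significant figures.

L = 64000 bits.
Transmission delay = L/R = 64000 / 6200000000 = 0.0103226 ms.
Propagation delay = d/s = 4900000 m / 2.05e+08 m/s = 23.9024 ms.
Plus processing delay 1.7 ms = 1.7 ms.
Total = 25.6 ms.

25.6 ms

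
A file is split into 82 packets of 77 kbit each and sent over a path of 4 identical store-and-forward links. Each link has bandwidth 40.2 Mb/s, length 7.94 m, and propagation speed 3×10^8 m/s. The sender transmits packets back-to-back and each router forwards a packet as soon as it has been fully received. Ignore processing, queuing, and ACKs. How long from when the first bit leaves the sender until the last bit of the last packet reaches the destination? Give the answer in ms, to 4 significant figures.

162.8 ms

Per-hop transmission t_tx = L/R = 77000/40200000 = 1.91542 ms.
Per-hop propagation t_prop = 7.94/300000000 = 2.64667e-05 ms.
Pipeline fill: first packet needs 4·t_tx to clear all hops; remaining 81 packets each add one t_tx.
Total = (4+82-1)·t_tx + 4·t_prop = 85·1.91542 + 4·2.64667e-05 = 162.8 ms.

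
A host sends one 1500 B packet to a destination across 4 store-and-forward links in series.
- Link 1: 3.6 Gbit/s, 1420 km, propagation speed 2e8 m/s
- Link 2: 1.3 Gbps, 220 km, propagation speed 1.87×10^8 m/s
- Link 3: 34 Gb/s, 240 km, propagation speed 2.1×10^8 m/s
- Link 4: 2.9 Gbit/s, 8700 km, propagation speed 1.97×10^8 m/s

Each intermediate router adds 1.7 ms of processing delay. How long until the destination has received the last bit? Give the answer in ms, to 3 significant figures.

58.7 ms

L = 1500 × 8 = 12000 bits.
Transmission delays (L/R per hop): 0.00333333, 0.00923077, 0.000352941, 0.00413793 ms; sum = 0.017055 ms.
Propagation delays (d/s per hop): 7.1, 1.17647, 1.14286, 44.1624 ms; sum = 53.5818 ms.
Processing at 3 router(s): 3 × 1.7 ms = 5.1 ms.
End-to-end = 58.7 ms.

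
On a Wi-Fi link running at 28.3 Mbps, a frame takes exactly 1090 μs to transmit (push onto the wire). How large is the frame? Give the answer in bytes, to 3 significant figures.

3860 bytes

L = R × t_tx = 28300000 b/s × 0.00109 s = 30847 bits.
In bytes: 30847 / 8 = 3860 bytes.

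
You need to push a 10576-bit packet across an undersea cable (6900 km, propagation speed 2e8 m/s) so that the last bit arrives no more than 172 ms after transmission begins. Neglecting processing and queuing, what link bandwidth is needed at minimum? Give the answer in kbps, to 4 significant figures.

76.92 kbps

Propagation delay = 6900000 / 200000000 = 34.5 ms.
Transmission budget = 172 − 34.5 = 137.5 ms.
R ≥ L / t_tx = 10576 bits / 0.1375 s = 76.92 kbps.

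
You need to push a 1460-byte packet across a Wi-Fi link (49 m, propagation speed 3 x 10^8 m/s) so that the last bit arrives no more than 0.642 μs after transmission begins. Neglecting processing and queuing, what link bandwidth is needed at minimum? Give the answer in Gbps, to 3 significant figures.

L = 11680 bits.
Propagation delay = 49 / 300000000 = 0.163333 μs.
Transmission budget = 0.642 − 0.163333 = 0.478667 μs.
R ≥ L / t_tx = 11680 bits / 4.78667e-07 s = 24.4 Gbps.

24.4 Gbps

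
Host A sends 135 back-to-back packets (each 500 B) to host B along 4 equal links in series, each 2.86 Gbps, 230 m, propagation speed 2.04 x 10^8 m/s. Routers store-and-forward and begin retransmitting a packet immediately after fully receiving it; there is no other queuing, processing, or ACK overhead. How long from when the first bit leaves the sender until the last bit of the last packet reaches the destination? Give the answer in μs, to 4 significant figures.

197.5 μs

Per-hop transmission t_tx = L/R = 4000/2860000000 = 1.3986 μs.
Per-hop propagation t_prop = 230/204000000 = 1.12745 μs.
Pipeline fill: first packet needs 4·t_tx to clear all hops; remaining 134 packets each add one t_tx.
Total = (4+135-1)·t_tx + 4·t_prop = 138·1.3986 + 4·1.12745 = 197.5 μs.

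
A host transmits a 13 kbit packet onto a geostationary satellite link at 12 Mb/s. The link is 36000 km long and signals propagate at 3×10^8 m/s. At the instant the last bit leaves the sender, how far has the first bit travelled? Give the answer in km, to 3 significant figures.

325 km

t_tx = L/R = 13000/12000000 = 0.00108333 s.
Distance = s × t_tx = 300000000 × 0.00108333 = 325 km.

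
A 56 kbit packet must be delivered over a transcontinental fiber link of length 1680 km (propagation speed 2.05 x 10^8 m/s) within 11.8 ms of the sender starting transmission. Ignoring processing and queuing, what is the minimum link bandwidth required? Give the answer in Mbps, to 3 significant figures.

Propagation delay = 1680000 / 2.05e+08 = 8.19512 ms.
Transmission budget = 11.8 − 8.19512 = 3.60488 ms.
R ≥ L / t_tx = 56000 bits / 0.00360488 s = 15.5 Mbps.

15.5 Mbps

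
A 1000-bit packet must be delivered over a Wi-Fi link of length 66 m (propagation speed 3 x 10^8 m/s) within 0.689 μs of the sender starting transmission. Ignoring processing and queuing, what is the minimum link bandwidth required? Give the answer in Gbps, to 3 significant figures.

2.13 Gbps

Propagation delay = 66 / 300000000 = 0.22 μs.
Transmission budget = 0.689 − 0.22 = 0.469 μs.
R ≥ L / t_tx = 1000 bits / 4.69e-07 s = 2.13 Gbps.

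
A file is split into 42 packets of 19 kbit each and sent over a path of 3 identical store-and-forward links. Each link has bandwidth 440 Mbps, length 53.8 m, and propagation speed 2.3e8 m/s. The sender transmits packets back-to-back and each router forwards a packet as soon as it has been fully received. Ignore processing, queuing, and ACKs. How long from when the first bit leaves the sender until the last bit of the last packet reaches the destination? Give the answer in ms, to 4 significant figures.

Per-hop transmission t_tx = L/R = 19000/440000000 = 0.0431818 ms.
Per-hop propagation t_prop = 53.8/2.3e+08 = 0.000233913 ms.
Pipeline fill: first packet needs 3·t_tx to clear all hops; remaining 41 packets each add one t_tx.
Total = (3+42-1)·t_tx + 3·t_prop = 44·0.0431818 + 3·0.000233913 = 1.901 ms.

1.901 ms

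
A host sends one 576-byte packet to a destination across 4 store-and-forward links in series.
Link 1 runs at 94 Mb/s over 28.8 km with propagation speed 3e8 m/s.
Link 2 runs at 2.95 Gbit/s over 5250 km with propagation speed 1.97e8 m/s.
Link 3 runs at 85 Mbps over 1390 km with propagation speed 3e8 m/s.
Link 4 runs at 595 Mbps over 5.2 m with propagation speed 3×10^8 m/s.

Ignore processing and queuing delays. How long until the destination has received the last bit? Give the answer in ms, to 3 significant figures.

L = 576 × 8 = 4608 bits.
Transmission delays (L/R per hop): 0.0490213, 0.00156203, 0.0542118, 0.00774454 ms; sum = 0.11254 ms.
Propagation delays (d/s per hop): 0.096, 26.6497, 4.63333, 1.73333e-05 ms; sum = 31.3791 ms.
End-to-end = 31.5 ms.

31.5 ms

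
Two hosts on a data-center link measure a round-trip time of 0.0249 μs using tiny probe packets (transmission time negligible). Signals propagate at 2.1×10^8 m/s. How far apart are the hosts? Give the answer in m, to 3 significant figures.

One-way propagation = RTT/2 = 0.01245 μs.
d = s × t = 210000000 × 1.245e-08 = 2.61 m.

2.61 m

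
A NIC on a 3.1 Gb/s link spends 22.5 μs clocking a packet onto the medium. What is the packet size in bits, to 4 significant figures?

L = R × t_tx = 3100000000 b/s × 2.25e-05 s = 69750 bits.

69750 bits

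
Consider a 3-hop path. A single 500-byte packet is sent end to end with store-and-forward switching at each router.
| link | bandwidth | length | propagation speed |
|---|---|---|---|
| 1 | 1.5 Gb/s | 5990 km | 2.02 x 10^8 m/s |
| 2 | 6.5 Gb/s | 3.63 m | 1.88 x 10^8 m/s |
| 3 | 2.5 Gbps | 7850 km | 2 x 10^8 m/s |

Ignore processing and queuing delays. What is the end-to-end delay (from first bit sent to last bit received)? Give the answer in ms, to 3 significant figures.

L = 500 × 8 = 4000 bits.
Transmission delays (L/R per hop): 0.00266667, 0.000615385, 0.0016 ms; sum = 0.00488205 ms.
Propagation delays (d/s per hop): 29.6535, 1.93085e-05, 39.25 ms; sum = 68.9035 ms.
End-to-end = 68.9 ms.

68.9 ms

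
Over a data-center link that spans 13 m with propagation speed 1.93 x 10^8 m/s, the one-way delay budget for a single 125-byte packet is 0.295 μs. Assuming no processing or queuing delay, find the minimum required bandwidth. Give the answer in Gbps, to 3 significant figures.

L = 1000 bits.
Propagation delay = 13 / 193000000 = 0.0673575 μs.
Transmission budget = 0.295 − 0.0673575 = 0.227642 μs.
R ≥ L / t_tx = 1000 bits / 2.27642e-07 s = 4.39 Gbps.

4.39 Gbps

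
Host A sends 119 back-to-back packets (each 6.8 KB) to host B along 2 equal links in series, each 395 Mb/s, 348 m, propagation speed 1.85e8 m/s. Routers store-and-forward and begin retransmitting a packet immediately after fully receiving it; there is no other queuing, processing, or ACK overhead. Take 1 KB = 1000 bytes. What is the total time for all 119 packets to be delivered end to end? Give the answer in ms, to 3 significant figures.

16.5 ms

Per-hop transmission t_tx = L/R = 54400/395000000 = 0.137722 ms.
Per-hop propagation t_prop = 348/185000000 = 0.00188108 ms.
Pipeline fill: first packet needs 2·t_tx to clear all hops; remaining 118 packets each add one t_tx.
Total = (2+119-1)·t_tx + 2·t_prop = 120·0.137722 + 2·0.00188108 = 16.5 ms.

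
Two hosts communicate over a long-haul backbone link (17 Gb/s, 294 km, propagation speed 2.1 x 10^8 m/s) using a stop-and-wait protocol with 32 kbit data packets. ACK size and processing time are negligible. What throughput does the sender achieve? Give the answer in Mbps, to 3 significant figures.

11.4 Mbps

t_tx = L/R = 32000/17000000000 = 1.88235e-06 s.
t_prop = 294000/210000000 = 0.0014 s; RTT = 0.0028 s.
Cycle = t_tx + RTT = 0.00280188 s.
Throughput = L / cycle = 32000 / 0.00280188 = 11.4 Mbps.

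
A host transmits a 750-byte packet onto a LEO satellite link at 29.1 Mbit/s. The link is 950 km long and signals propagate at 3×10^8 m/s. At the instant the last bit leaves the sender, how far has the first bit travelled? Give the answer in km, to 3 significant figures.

t_tx = L/R = 6000/29100000 = 0.000206186 s.
Distance = s × t_tx = 300000000 × 0.000206186 = 61.9 km.

61.9 km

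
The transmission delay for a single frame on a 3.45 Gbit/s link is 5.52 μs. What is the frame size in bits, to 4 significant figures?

19040 bits

L = R × t_tx = 3450000000 b/s × 5.52e-06 s = 19044 bits.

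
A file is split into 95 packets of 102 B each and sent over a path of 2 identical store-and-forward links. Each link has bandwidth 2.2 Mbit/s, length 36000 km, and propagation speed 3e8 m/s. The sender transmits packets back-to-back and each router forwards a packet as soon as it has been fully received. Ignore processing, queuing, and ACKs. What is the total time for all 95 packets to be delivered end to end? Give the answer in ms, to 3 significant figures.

276 ms

Per-hop transmission t_tx = L/R = 816/2200000 = 0.370909 ms.
Per-hop propagation t_prop = 36000000/300000000 = 120 ms.
Pipeline fill: first packet needs 2·t_tx to clear all hops; remaining 94 packets each add one t_tx.
Total = (2+95-1)·t_tx + 2·t_prop = 96·0.370909 + 2·120 = 276 ms.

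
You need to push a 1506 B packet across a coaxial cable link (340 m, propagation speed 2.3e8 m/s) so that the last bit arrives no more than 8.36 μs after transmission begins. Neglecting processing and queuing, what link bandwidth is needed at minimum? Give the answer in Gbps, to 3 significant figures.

1.75 Gbps

L = 12048 bits.
Propagation delay = 340 / 2.3e+08 = 1.47826 μs.
Transmission budget = 8.36 − 1.47826 = 6.88174 μs.
R ≥ L / t_tx = 12048 bits / 6.88174e-06 s = 1.75 Gbps.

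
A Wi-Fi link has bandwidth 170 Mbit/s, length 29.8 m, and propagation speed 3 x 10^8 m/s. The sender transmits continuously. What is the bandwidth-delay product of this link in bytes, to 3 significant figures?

Propagation delay = 29.8 / 300000000 = 9.93333e-08 s.
BDP = R × t_prop = 170000000 × 9.93333e-08 = 16.8867 bits.
In bytes: 16.8867/8 = 2.11 bytes.

2.11 bytes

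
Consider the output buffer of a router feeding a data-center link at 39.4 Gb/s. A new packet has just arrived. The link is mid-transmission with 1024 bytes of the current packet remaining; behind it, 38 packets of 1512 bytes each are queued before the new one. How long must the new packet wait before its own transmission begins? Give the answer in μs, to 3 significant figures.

Each queued packet: L/R = 12096/39400000000 = 0.307005 μs.
38 queued → 11.6662 μs.
Plus remaining 8192 bits of current packet: 0.207919 μs.
Queuing delay = 11.9 μs.

11.9 μs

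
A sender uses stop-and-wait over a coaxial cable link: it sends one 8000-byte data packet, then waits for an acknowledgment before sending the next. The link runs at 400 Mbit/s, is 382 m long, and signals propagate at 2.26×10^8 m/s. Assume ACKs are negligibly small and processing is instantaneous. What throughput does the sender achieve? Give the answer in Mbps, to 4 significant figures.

t_tx = L/R = 64000/400000000 = 0.00016 s.
t_prop = 382/2.26e+08 = 1.69027e-06 s; RTT = 3.38053e-06 s.
Cycle = t_tx + RTT = 0.000163381 s.
Throughput = L / cycle = 64000 / 0.000163381 = 391.7 Mbps.

391.7 Mbps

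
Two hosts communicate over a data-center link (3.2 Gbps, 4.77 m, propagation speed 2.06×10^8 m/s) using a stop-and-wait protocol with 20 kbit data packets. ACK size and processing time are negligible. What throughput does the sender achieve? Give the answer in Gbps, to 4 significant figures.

3.176 Gbps

t_tx = L/R = 20000/3200000000 = 6.25e-06 s.
t_prop = 4.77/206000000 = 2.31553e-08 s; RTT = 4.63107e-08 s.
Cycle = t_tx + RTT = 6.29631e-06 s.
Throughput = L / cycle = 20000 / 6.29631e-06 = 3.176 Gbps.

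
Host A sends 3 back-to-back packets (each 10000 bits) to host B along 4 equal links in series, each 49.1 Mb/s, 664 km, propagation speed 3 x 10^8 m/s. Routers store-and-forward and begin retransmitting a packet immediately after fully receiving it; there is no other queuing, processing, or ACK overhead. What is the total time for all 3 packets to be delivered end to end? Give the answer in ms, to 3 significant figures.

Per-hop transmission t_tx = L/R = 10000/49100000 = 0.203666 ms.
Per-hop propagation t_prop = 664000/300000000 = 2.21333 ms.
Pipeline fill: first packet needs 4·t_tx to clear all hops; remaining 2 packets each add one t_tx.
Total = (4+3-1)·t_tx + 4·t_prop = 6·0.203666 + 4·2.21333 = 10.1 ms.

10.1 ms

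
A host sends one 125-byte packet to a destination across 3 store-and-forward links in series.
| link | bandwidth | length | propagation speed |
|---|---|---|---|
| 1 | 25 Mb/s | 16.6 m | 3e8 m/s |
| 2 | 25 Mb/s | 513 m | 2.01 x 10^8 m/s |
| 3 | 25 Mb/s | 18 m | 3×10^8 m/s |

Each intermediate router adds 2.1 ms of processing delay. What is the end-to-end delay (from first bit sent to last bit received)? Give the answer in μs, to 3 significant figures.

L = 125 × 8 = 1000 bits.
Transmission delay per hop = L/R = 1000/25000000 = 40 μs; 3 hops → 120 μs.
Propagation delays (d/s per hop): 0.0553333, 2.55224, 0.06 μs; sum = 2.66757 μs.
Processing at 2 router(s): 2 × 2.1 ms = 4200 μs.
End-to-end = 4320 μs.

4320 μs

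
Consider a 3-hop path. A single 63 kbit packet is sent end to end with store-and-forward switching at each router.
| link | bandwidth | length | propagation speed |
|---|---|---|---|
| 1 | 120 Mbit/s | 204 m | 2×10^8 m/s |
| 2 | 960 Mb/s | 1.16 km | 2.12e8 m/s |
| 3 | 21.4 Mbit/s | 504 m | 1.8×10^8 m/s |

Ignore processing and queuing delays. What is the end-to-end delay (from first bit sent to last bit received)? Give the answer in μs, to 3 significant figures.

L = 63000 bits.
Transmission delays (L/R per hop): 525, 65.625, 2943.93 μs; sum = 3534.55 μs.
Propagation delays (d/s per hop): 1.02, 5.4717, 2.8 μs; sum = 9.2917 μs.
End-to-end = 3540 μs.

3540 μs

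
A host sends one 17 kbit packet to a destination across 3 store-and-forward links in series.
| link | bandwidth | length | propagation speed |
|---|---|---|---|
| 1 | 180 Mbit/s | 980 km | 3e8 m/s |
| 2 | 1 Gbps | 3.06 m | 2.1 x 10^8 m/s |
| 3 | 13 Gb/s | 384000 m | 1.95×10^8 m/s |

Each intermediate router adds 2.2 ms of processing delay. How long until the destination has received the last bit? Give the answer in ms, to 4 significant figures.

L = 17000 bits.
Transmission delays (L/R per hop): 0.0944444, 0.017, 0.00130769 ms; sum = 0.112752 ms.
Propagation delays (d/s per hop): 3.26667, 1.45714e-05, 1.96923 ms; sum = 5.23591 ms.
Processing at 2 router(s): 2 × 2.2 ms = 4.4 ms.
End-to-end = 9.749 ms.

9.749 ms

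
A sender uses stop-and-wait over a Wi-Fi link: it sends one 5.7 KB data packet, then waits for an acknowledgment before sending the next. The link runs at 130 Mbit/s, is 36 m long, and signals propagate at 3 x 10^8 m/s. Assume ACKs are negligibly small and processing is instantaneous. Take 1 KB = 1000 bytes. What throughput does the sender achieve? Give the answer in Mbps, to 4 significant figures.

t_tx = L/R = 45600/130000000 = 0.000350769 s.
t_prop = 36/300000000 = 1.2e-07 s; RTT = 2.4e-07 s.
Cycle = t_tx + RTT = 0.000351009 s.
Throughput = L / cycle = 45600 / 0.000351009 = 129.9 Mbps.

129.9 Mbps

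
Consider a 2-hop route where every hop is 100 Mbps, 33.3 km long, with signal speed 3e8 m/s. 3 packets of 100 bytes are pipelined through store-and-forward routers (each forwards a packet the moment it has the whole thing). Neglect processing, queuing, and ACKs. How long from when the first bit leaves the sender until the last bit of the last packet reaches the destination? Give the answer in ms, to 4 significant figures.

0.2540 ms

Per-hop transmission t_tx = L/R = 800/100000000 = 0.008 ms.
Per-hop propagation t_prop = 33300/300000000 = 0.111 ms.
Pipeline fill: first packet needs 2·t_tx to clear all hops; remaining 2 packets each add one t_tx.
Total = (2+3-1)·t_tx + 2·t_prop = 4·0.008 + 2·0.111 = 0.2540 ms.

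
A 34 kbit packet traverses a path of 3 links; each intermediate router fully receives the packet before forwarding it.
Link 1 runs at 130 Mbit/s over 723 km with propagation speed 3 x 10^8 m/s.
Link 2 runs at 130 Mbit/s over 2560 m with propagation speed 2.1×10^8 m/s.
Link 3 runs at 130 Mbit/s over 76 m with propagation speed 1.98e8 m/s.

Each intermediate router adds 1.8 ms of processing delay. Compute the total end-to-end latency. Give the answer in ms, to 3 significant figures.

L = 34000 bits.
Transmission delay per hop = L/R = 34000/130000000 = 0.261538 ms; 3 hops → 0.784615 ms.
Propagation delays (d/s per hop): 2.41, 0.0121905, 0.000383838 ms; sum = 2.42257 ms.
Processing at 2 router(s): 2 × 1.8 ms = 3.6 ms.
End-to-end = 6.81 ms.

6.81 ms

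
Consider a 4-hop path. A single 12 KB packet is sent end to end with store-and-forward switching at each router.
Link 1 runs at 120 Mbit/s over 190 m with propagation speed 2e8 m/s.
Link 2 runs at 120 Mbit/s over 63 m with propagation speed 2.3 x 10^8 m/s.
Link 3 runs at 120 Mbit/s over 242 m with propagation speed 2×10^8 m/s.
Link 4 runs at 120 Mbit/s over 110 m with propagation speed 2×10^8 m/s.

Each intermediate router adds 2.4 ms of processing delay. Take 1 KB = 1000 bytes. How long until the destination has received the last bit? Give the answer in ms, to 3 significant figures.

10.4 ms

L = 96000 bits.
Transmission delay per hop = L/R = 96000/120000000 = 0.8 ms; 4 hops → 3.2 ms.
Propagation delays (d/s per hop): 0.00095, 0.000273913, 0.00121, 0.00055 ms; sum = 0.00298391 ms.
Processing at 3 router(s): 3 × 2.4 ms = 7.2 ms.
End-to-end = 10.4 ms.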